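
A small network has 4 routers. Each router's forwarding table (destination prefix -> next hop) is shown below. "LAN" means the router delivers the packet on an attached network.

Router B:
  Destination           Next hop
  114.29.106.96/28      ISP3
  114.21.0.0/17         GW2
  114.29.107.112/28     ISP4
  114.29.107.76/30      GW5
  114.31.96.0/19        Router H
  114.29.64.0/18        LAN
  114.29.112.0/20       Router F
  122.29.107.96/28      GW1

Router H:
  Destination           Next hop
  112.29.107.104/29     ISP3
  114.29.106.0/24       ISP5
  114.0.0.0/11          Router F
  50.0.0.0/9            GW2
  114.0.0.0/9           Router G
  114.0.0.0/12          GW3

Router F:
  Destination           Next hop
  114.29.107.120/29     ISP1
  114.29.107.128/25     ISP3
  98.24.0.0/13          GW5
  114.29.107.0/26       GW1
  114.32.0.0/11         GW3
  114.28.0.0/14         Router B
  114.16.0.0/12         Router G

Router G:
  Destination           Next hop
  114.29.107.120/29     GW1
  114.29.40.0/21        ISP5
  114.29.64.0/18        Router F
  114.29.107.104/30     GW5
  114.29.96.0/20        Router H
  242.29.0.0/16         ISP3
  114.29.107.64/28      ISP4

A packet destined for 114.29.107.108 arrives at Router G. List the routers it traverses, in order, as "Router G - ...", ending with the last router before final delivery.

Router G - Router H - Router F - Router B

At Router G: longest match for 114.29.107.108 is 114.29.96.0/20 -> Router H
At Router H: longest match for 114.29.107.108 is 114.0.0.0/11 -> Router F
At Router F: longest match for 114.29.107.108 is 114.28.0.0/14 -> Router B
At Router B: longest match for 114.29.107.108 is 114.29.64.0/18 -> LAN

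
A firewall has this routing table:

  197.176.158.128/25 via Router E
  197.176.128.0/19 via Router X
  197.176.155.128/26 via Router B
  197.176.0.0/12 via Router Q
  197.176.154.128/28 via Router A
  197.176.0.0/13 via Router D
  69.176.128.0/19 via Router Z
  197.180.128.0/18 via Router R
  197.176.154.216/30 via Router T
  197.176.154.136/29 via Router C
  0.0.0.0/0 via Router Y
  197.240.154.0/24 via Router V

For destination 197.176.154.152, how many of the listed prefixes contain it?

4

Prefixes containing 197.176.154.152:
  0.0.0.0/0 (default, matches everything)
  197.176.0.0/12 (197.176.0.0 - 197.191.255.255)
  197.176.0.0/13 (197.176.0.0 - 197.183.255.255)
  197.176.128.0/19 (197.176.128.0 - 197.176.159.255)
Total matching entries: 4.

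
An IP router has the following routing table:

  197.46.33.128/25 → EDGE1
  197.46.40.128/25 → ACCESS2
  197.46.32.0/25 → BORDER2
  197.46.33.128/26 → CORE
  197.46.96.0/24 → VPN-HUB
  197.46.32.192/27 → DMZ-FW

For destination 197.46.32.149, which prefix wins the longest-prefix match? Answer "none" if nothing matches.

none

197.46.32.149 is outside every listed prefix and there is no default route.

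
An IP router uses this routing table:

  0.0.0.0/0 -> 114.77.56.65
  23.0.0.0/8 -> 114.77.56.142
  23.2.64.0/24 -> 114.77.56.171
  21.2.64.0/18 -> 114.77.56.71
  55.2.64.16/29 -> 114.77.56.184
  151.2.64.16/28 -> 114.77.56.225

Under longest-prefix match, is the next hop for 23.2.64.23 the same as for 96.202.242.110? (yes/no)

23.2.64.23: longest match 23.2.64.0/24 -> 114.77.56.171
96.202.242.110: longest match 0.0.0.0/0 -> 114.77.56.65

no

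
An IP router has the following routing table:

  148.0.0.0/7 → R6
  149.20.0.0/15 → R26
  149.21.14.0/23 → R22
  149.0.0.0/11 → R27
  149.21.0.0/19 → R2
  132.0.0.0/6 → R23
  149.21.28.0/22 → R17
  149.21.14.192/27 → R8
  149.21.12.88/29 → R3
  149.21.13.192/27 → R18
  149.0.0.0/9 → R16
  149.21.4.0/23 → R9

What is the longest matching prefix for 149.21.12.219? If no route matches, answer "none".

149.21.0.0/19

Entries matching 149.21.12.219:
  148.0.0.0/7 (148.0.0.0 - 149.255.255.255)
  149.0.0.0/9 (149.0.0.0 - 149.127.255.255)
  149.0.0.0/11 (149.0.0.0 - 149.31.255.255)
  149.20.0.0/15 (149.20.0.0 - 149.21.255.255)
  149.21.0.0/19 (149.21.0.0 - 149.21.31.255)
Most specific is 149.21.0.0/19.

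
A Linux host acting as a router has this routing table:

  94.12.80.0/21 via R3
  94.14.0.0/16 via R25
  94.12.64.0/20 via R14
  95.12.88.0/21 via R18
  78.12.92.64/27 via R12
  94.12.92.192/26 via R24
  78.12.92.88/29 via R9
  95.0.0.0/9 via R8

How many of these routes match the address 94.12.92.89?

0

No listed prefix contains 94.12.92.89.
Total matching entries: 0.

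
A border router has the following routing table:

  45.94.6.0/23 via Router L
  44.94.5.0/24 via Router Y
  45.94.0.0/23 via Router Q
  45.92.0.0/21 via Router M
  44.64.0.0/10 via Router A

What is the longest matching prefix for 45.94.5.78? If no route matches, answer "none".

none

45.94.5.78 is outside every listed prefix and there is no default route.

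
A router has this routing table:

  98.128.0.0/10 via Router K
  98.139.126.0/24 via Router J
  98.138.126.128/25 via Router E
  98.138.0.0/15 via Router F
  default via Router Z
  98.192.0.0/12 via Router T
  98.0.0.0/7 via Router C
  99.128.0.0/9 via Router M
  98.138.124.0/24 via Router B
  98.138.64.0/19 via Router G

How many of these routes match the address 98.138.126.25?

Prefixes containing 98.138.126.25:
  0.0.0.0/0 (default, matches everything)
  98.0.0.0/7 (98.0.0.0 - 99.255.255.255)
  98.128.0.0/10 (98.128.0.0 - 98.191.255.255)
  98.138.0.0/15 (98.138.0.0 - 98.139.255.255)
Total matching entries: 4.

4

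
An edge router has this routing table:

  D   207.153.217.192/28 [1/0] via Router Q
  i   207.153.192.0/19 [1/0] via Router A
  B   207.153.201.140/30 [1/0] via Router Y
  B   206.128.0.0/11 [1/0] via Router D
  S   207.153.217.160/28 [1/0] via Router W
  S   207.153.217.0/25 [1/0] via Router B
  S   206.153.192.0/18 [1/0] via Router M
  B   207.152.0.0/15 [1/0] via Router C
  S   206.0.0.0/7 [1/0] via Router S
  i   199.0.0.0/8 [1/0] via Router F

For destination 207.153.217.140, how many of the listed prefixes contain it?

Prefixes containing 207.153.217.140:
  206.0.0.0/7 (206.0.0.0 - 207.255.255.255)
  207.152.0.0/15 (207.152.0.0 - 207.153.255.255)
  207.153.192.0/19 (207.153.192.0 - 207.153.223.255)
Total matching entries: 3.

3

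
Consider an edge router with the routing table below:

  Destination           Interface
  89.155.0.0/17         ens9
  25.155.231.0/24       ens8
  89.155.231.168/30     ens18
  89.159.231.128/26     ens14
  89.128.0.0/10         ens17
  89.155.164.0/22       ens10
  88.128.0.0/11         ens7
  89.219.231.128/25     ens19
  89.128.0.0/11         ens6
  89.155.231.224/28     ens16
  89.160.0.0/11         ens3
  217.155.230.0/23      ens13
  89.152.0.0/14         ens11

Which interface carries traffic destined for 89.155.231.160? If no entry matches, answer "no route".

Routes whose prefix contains 89.155.231.160:
  89.128.0.0/10 (89.128.0.0 - 89.191.255.255) -> ens17
  89.128.0.0/11 (89.128.0.0 - 89.159.255.255) -> ens6
  89.152.0.0/14 (89.152.0.0 - 89.155.255.255) -> ens11
More-specific entries that do NOT match:
  89.155.231.168/30 (89.155.231.168 - 89.155.231.171) does not contain 89.155.231.160
  89.155.231.224/28 (89.155.231.224 - 89.155.231.239) does not contain 89.155.231.160
  89.159.231.128/26 (89.159.231.128 - 89.159.231.191) does not contain 89.155.231.160
  89.219.231.128/25 (89.219.231.128 - 89.219.231.255) does not contain 89.155.231.160
  25.155.231.0/24 (25.155.231.0 - 25.155.231.255) does not contain 89.155.231.160
  217.155.230.0/23 (217.155.230.0 - 217.155.231.255) does not contain 89.155.231.160
  89.155.164.0/22 (89.155.164.0 - 89.155.167.255) does not contain 89.155.231.160
  89.155.0.0/17 (89.155.0.0 - 89.155.127.255) does not contain 89.155.231.160
Longest matching prefix is /14 -> interface ens11.

ens11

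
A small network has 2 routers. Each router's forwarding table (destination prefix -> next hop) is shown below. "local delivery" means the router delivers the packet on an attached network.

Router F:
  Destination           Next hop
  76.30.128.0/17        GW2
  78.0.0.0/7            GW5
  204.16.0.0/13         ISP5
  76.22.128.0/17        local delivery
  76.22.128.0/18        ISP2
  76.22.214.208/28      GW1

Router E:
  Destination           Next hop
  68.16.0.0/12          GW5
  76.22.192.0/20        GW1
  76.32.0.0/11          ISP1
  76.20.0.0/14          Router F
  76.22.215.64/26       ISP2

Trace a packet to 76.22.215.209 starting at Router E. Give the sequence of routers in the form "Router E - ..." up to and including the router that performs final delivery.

Router E - Router F

At Router E: longest match for 76.22.215.209 is 76.20.0.0/14 -> Router F
At Router F: longest match for 76.22.215.209 is 76.22.128.0/17 -> local delivery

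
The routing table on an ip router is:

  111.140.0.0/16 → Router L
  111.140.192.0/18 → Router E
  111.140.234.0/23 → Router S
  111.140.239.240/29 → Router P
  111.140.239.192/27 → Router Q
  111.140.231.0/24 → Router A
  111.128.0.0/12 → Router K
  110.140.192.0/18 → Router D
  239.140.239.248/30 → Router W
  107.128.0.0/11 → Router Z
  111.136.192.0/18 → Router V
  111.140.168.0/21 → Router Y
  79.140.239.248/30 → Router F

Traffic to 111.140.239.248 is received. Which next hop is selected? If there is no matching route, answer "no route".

Routes whose prefix contains 111.140.239.248:
  111.128.0.0/12 (111.128.0.0 - 111.143.255.255) -> Router K
  111.140.0.0/16 (111.140.0.0 - 111.140.255.255) -> Router L
  111.140.192.0/18 (111.140.192.0 - 111.140.255.255) -> Router E
More-specific entries that do NOT match:
  239.140.239.248/30 (239.140.239.248 - 239.140.239.251) does not contain 111.140.239.248
  79.140.239.248/30 (79.140.239.248 - 79.140.239.251) does not contain 111.140.239.248
  111.140.239.240/29 (111.140.239.240 - 111.140.239.247) does not contain 111.140.239.248
  111.140.239.192/27 (111.140.239.192 - 111.140.239.223) does not contain 111.140.239.248
  111.140.231.0/24 (111.140.231.0 - 111.140.231.255) does not contain 111.140.239.248
  111.140.234.0/23 (111.140.234.0 - 111.140.235.255) does not contain 111.140.239.248
  111.140.168.0/21 (111.140.168.0 - 111.140.175.255) does not contain 111.140.239.248
Longest matching prefix is /18 -> next hop Router E.

Router E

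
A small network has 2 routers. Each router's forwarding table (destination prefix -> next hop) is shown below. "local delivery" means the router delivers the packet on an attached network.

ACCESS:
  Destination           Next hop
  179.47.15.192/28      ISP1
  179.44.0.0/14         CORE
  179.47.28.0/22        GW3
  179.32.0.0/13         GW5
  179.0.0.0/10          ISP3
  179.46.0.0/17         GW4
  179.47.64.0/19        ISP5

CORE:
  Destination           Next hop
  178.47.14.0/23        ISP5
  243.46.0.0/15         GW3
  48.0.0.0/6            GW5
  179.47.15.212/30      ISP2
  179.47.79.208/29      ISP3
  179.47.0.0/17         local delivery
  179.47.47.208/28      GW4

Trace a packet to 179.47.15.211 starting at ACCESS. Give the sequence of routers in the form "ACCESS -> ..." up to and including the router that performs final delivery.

ACCESS -> CORE

At ACCESS: longest match for 179.47.15.211 is 179.44.0.0/14 -> CORE
At CORE: longest match for 179.47.15.211 is 179.47.0.0/17 -> local delivery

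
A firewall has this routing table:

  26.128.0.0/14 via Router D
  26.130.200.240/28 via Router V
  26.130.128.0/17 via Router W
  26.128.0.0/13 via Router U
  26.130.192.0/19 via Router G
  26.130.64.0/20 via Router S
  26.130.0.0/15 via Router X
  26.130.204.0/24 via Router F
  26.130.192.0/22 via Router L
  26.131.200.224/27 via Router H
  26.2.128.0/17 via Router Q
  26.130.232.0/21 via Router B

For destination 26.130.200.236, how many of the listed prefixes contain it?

Prefixes containing 26.130.200.236:
  26.128.0.0/13 (26.128.0.0 - 26.135.255.255)
  26.128.0.0/14 (26.128.0.0 - 26.131.255.255)
  26.130.0.0/15 (26.130.0.0 - 26.131.255.255)
  26.130.128.0/17 (26.130.128.0 - 26.130.255.255)
  26.130.192.0/19 (26.130.192.0 - 26.130.223.255)
Total matching entries: 5.

5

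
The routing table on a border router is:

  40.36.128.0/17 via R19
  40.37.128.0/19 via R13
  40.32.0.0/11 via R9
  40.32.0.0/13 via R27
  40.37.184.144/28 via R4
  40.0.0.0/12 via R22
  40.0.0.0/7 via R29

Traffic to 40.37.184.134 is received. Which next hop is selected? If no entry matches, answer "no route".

Routes whose prefix contains 40.37.184.134:
  40.0.0.0/7 (40.0.0.0 - 41.255.255.255) -> R29
  40.32.0.0/11 (40.32.0.0 - 40.63.255.255) -> R9
  40.32.0.0/13 (40.32.0.0 - 40.39.255.255) -> R27
More-specific entries that do NOT match:
  40.37.184.144/28 (40.37.184.144 - 40.37.184.159) does not contain 40.37.184.134
  40.37.128.0/19 (40.37.128.0 - 40.37.159.255) does not contain 40.37.184.134
  40.36.128.0/17 (40.36.128.0 - 40.36.255.255) does not contain 40.37.184.134
Longest matching prefix is /13 -> next hop R27.

R27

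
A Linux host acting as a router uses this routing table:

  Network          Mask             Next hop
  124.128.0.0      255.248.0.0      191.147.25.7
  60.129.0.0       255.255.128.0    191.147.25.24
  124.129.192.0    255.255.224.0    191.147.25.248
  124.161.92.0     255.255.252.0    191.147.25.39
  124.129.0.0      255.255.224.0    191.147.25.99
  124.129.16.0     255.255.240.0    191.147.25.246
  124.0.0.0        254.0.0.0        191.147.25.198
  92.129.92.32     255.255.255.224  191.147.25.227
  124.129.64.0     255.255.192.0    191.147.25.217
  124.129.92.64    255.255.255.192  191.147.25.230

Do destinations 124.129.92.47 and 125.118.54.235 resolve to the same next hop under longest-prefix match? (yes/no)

no

124.129.92.47: longest match 124.129.64.0/18 -> 191.147.25.217
125.118.54.235: longest match 124.0.0.0/7 -> 191.147.25.198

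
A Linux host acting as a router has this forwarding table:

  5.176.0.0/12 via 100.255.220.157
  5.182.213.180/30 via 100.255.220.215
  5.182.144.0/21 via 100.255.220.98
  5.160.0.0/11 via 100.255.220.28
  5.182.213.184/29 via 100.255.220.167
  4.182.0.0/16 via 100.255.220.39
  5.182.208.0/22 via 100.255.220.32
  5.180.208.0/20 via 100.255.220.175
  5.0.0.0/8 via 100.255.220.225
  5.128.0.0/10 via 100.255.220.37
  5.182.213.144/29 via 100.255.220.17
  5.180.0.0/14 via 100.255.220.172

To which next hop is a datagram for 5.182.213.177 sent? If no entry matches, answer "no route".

Routes whose prefix contains 5.182.213.177:
  5.0.0.0/8 (5.0.0.0 - 5.255.255.255) -> 100.255.220.225
  5.128.0.0/10 (5.128.0.0 - 5.191.255.255) -> 100.255.220.37
  5.160.0.0/11 (5.160.0.0 - 5.191.255.255) -> 100.255.220.28
  5.176.0.0/12 (5.176.0.0 - 5.191.255.255) -> 100.255.220.157
  5.180.0.0/14 (5.180.0.0 - 5.183.255.255) -> 100.255.220.172
More-specific entries that do NOT match:
  5.182.213.180/30 (5.182.213.180 - 5.182.213.183) does not contain 5.182.213.177
  5.182.213.184/29 (5.182.213.184 - 5.182.213.191) does not contain 5.182.213.177
  5.182.213.144/29 (5.182.213.144 - 5.182.213.151) does not contain 5.182.213.177
  5.182.208.0/22 (5.182.208.0 - 5.182.211.255) does not contain 5.182.213.177
  5.182.144.0/21 (5.182.144.0 - 5.182.151.255) does not contain 5.182.213.177
  5.180.208.0/20 (5.180.208.0 - 5.180.223.255) does not contain 5.182.213.177
  4.182.0.0/16 (4.182.0.0 - 4.182.255.255) does not contain 5.182.213.177
Longest matching prefix is /14 -> next hop 100.255.220.172.

100.255.220.172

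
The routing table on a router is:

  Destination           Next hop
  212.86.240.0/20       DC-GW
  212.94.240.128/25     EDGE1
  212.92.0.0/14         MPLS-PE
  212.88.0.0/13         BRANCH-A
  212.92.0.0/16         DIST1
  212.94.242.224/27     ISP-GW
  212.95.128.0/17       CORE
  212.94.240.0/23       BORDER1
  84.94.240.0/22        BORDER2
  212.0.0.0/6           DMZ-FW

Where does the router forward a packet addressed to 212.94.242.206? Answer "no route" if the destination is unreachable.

MPLS-PE

Routes whose prefix contains 212.94.242.206:
  212.0.0.0/6 (212.0.0.0 - 215.255.255.255) -> DMZ-FW
  212.88.0.0/13 (212.88.0.0 - 212.95.255.255) -> BRANCH-A
  212.92.0.0/14 (212.92.0.0 - 212.95.255.255) -> MPLS-PE
More-specific entries that do NOT match:
  212.94.242.224/27 (212.94.242.224 - 212.94.242.255) does not contain 212.94.242.206
  212.94.240.128/25 (212.94.240.128 - 212.94.240.255) does not contain 212.94.242.206
  212.94.240.0/23 (212.94.240.0 - 212.94.241.255) does not contain 212.94.242.206
  84.94.240.0/22 (84.94.240.0 - 84.94.243.255) does not contain 212.94.242.206
  212.86.240.0/20 (212.86.240.0 - 212.86.255.255) does not contain 212.94.242.206
  212.95.128.0/17 (212.95.128.0 - 212.95.255.255) does not contain 212.94.242.206
  212.92.0.0/16 (212.92.0.0 - 212.92.255.255) does not contain 212.94.242.206
Longest matching prefix is /14 -> next hop MPLS-PE.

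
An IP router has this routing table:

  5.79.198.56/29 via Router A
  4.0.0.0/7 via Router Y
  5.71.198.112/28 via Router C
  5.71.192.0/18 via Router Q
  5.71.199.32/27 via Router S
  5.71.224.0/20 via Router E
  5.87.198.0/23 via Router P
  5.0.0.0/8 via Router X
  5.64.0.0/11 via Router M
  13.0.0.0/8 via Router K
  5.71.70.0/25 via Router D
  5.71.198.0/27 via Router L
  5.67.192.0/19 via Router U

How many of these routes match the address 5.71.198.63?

Prefixes containing 5.71.198.63:
  4.0.0.0/7 (4.0.0.0 - 5.255.255.255)
  5.0.0.0/8 (5.0.0.0 - 5.255.255.255)
  5.64.0.0/11 (5.64.0.0 - 5.95.255.255)
  5.71.192.0/18 (5.71.192.0 - 5.71.255.255)
Total matching entries: 4.

4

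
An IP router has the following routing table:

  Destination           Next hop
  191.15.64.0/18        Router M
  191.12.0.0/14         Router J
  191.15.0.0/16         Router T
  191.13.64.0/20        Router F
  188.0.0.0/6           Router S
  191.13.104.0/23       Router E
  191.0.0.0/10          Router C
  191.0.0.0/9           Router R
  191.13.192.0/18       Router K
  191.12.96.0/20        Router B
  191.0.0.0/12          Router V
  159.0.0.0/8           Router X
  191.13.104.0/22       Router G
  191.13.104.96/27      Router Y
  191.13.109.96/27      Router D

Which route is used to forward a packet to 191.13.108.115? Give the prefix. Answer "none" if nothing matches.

191.12.0.0/14

Entries matching 191.13.108.115:
  188.0.0.0/6 (188.0.0.0 - 191.255.255.255)
  191.0.0.0/9 (191.0.0.0 - 191.127.255.255)
  191.0.0.0/10 (191.0.0.0 - 191.63.255.255)
  191.0.0.0/12 (191.0.0.0 - 191.15.255.255)
  191.12.0.0/14 (191.12.0.0 - 191.15.255.255)
Most specific is 191.12.0.0/14.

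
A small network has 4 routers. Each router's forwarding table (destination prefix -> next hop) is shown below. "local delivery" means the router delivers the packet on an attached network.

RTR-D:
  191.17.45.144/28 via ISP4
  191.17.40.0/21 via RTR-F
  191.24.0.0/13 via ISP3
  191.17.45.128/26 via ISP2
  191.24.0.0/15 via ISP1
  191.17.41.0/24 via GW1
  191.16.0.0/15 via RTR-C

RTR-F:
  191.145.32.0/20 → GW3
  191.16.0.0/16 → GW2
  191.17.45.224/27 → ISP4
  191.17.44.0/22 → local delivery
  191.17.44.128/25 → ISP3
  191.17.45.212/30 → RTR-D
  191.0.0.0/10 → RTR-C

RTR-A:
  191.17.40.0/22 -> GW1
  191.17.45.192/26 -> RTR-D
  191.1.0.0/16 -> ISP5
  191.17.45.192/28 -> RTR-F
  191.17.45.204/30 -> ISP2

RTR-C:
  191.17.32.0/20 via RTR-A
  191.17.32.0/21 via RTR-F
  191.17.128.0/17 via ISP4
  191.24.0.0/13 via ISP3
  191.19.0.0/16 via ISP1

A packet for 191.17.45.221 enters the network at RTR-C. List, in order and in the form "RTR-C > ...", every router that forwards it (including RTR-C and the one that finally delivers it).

At RTR-C: longest match for 191.17.45.221 is 191.17.32.0/20 -> RTR-A
At RTR-A: longest match for 191.17.45.221 is 191.17.45.192/26 -> RTR-D
At RTR-D: longest match for 191.17.45.221 is 191.17.40.0/21 -> RTR-F
At RTR-F: longest match for 191.17.45.221 is 191.17.44.0/22 -> local delivery

RTR-C > RTR-A > RTR-D > RTR-F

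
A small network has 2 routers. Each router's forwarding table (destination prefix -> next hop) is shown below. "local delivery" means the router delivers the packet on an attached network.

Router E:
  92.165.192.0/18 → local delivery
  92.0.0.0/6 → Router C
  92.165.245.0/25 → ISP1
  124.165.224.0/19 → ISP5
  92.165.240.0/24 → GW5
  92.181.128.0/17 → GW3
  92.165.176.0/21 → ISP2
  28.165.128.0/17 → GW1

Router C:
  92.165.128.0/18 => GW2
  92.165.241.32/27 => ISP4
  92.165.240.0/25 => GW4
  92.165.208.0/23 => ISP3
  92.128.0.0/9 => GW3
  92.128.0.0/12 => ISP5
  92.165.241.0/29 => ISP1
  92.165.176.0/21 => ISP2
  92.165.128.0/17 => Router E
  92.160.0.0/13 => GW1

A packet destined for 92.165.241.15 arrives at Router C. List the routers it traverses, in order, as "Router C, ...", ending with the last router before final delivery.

At Router C: longest match for 92.165.241.15 is 92.165.128.0/17 -> Router E
At Router E: longest match for 92.165.241.15 is 92.165.192.0/18 -> local delivery

Router C, Router E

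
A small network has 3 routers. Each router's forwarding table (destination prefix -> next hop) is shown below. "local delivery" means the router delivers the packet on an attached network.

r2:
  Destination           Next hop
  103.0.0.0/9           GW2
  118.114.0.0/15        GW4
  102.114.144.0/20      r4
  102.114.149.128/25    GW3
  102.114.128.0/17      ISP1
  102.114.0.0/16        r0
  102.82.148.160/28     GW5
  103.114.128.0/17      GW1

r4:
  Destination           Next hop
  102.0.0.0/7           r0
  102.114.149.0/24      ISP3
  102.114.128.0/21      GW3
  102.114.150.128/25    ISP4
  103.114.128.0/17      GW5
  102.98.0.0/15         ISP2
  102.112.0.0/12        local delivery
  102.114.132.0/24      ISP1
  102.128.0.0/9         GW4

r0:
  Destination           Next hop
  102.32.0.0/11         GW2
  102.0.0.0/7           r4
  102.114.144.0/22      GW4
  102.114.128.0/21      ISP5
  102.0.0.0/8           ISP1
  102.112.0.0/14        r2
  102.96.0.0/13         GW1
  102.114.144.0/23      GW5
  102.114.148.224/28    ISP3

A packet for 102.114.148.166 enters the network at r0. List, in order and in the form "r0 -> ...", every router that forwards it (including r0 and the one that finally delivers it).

At r0: longest match for 102.114.148.166 is 102.112.0.0/14 -> r2
At r2: longest match for 102.114.148.166 is 102.114.144.0/20 -> r4
At r4: longest match for 102.114.148.166 is 102.112.0.0/12 -> local delivery

r0 -> r2 -> r4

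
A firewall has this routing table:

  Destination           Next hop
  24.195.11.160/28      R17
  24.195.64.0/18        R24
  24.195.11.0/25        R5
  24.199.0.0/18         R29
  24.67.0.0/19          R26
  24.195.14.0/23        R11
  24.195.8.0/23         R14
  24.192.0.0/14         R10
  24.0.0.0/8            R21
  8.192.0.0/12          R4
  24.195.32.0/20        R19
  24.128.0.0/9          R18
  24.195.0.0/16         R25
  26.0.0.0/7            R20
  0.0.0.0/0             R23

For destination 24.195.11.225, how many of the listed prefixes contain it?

Prefixes containing 24.195.11.225:
  0.0.0.0/0 (default, matches everything)
  24.0.0.0/8 (24.0.0.0 - 24.255.255.255)
  24.128.0.0/9 (24.128.0.0 - 24.255.255.255)
  24.192.0.0/14 (24.192.0.0 - 24.195.255.255)
  24.195.0.0/16 (24.195.0.0 - 24.195.255.255)
Total matching entries: 5.

5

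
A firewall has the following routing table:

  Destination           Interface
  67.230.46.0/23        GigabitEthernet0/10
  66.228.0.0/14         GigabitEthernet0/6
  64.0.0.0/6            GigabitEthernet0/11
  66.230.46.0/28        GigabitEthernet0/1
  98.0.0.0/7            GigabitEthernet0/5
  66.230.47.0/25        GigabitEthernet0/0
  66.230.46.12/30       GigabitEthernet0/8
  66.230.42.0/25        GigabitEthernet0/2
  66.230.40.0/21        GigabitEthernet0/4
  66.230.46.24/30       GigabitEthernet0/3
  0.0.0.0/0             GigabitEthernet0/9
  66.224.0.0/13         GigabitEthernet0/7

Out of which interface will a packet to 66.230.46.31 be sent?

GigabitEthernet0/4

Routes whose prefix contains 66.230.46.31:
  0.0.0.0/0 (default, matches everything) -> GigabitEthernet0/9
  64.0.0.0/6 (64.0.0.0 - 67.255.255.255) -> GigabitEthernet0/11
  66.224.0.0/13 (66.224.0.0 - 66.231.255.255) -> GigabitEthernet0/7
  66.228.0.0/14 (66.228.0.0 - 66.231.255.255) -> GigabitEthernet0/6
  66.230.40.0/21 (66.230.40.0 - 66.230.47.255) -> GigabitEthernet0/4
More-specific entries that do NOT match:
  66.230.46.12/30 (66.230.46.12 - 66.230.46.15) does not contain 66.230.46.31
  66.230.46.24/30 (66.230.46.24 - 66.230.46.27) does not contain 66.230.46.31
  66.230.46.0/28 (66.230.46.0 - 66.230.46.15) does not contain 66.230.46.31
  66.230.47.0/25 (66.230.47.0 - 66.230.47.127) does not contain 66.230.46.31
  66.230.42.0/25 (66.230.42.0 - 66.230.42.127) does not contain 66.230.46.31
  67.230.46.0/23 (67.230.46.0 - 67.230.47.255) does not contain 66.230.46.31
Longest matching prefix is /21 -> interface GigabitEthernet0/4.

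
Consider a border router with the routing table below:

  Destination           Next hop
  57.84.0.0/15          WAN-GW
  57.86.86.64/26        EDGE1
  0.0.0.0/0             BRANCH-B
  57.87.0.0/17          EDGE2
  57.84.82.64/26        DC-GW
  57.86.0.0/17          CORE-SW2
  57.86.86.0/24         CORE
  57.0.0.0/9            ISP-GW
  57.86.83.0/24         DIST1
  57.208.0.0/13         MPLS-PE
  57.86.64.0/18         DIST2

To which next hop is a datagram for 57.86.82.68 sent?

Routes whose prefix contains 57.86.82.68:
  0.0.0.0/0 (default, matches everything) -> BRANCH-B
  57.0.0.0/9 (57.0.0.0 - 57.127.255.255) -> ISP-GW
  57.86.0.0/17 (57.86.0.0 - 57.86.127.255) -> CORE-SW2
  57.86.64.0/18 (57.86.64.0 - 57.86.127.255) -> DIST2
More-specific entries that do NOT match:
  57.86.86.64/26 (57.86.86.64 - 57.86.86.127) does not contain 57.86.82.68
  57.84.82.64/26 (57.84.82.64 - 57.84.82.127) does not contain 57.86.82.68
  57.86.86.0/24 (57.86.86.0 - 57.86.86.255) does not contain 57.86.82.68
  57.86.83.0/24 (57.86.83.0 - 57.86.83.255) does not contain 57.86.82.68
Longest matching prefix is /18 -> next hop DIST2.

DIST2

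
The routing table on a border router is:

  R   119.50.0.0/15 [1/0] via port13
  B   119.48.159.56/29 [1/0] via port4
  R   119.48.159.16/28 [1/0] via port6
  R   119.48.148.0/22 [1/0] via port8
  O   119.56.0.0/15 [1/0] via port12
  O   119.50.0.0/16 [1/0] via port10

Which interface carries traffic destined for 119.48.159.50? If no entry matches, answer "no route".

No entry's prefix contains 119.48.159.50; there is no default route.

no route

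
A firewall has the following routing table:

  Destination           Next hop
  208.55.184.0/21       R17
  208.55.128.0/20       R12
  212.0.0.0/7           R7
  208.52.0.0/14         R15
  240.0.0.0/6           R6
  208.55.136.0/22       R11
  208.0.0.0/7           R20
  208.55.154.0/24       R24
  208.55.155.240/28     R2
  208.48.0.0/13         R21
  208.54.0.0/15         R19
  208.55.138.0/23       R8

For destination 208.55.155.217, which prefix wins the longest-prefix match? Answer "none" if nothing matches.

Entries matching 208.55.155.217:
  208.0.0.0/7 (208.0.0.0 - 209.255.255.255)
  208.48.0.0/13 (208.48.0.0 - 208.55.255.255)
  208.52.0.0/14 (208.52.0.0 - 208.55.255.255)
  208.54.0.0/15 (208.54.0.0 - 208.55.255.255)
Most specific is 208.54.0.0/15.

208.54.0.0/15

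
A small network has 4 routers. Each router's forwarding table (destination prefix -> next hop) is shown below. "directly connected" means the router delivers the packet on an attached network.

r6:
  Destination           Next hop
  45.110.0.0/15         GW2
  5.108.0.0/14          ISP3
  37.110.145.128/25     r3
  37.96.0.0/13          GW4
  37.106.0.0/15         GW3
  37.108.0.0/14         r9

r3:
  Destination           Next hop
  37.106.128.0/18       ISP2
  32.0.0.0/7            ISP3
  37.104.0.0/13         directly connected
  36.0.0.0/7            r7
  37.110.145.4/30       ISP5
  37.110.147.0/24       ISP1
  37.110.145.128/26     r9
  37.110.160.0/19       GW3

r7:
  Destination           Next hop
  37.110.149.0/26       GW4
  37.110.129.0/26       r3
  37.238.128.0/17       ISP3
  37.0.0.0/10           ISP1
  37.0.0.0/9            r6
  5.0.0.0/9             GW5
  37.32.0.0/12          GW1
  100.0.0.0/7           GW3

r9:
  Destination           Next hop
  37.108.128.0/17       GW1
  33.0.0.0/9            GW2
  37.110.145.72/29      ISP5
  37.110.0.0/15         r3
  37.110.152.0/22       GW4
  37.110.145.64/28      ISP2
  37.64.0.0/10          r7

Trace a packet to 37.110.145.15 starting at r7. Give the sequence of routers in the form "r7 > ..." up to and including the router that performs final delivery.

r7 > r6 > r9 > r3

At r7: longest match for 37.110.145.15 is 37.0.0.0/9 -> r6
At r6: longest match for 37.110.145.15 is 37.108.0.0/14 -> r9
At r9: longest match for 37.110.145.15 is 37.110.0.0/15 -> r3
At r3: longest match for 37.110.145.15 is 37.104.0.0/13 -> directly connected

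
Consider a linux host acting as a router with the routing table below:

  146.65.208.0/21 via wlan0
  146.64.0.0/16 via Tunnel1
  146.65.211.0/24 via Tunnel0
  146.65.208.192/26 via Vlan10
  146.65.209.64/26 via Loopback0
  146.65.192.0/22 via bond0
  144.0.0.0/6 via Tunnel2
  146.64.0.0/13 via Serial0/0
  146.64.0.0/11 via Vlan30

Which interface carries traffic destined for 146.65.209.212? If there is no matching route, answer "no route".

Routes whose prefix contains 146.65.209.212:
  144.0.0.0/6 (144.0.0.0 - 147.255.255.255) -> Tunnel2
  146.64.0.0/11 (146.64.0.0 - 146.95.255.255) -> Vlan30
  146.64.0.0/13 (146.64.0.0 - 146.71.255.255) -> Serial0/0
  146.65.208.0/21 (146.65.208.0 - 146.65.215.255) -> wlan0
More-specific entries that do NOT match:
  146.65.208.192/26 (146.65.208.192 - 146.65.208.255) does not contain 146.65.209.212
  146.65.209.64/26 (146.65.209.64 - 146.65.209.127) does not contain 146.65.209.212
  146.65.211.0/24 (146.65.211.0 - 146.65.211.255) does not contain 146.65.209.212
  146.65.192.0/22 (146.65.192.0 - 146.65.195.255) does not contain 146.65.209.212
Longest matching prefix is /21 -> interface wlan0.

wlan0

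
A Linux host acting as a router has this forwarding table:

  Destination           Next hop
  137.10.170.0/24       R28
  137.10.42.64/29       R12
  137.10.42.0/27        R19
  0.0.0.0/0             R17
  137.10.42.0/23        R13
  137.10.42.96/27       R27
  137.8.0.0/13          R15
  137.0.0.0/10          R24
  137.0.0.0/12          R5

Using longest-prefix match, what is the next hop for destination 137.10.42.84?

Routes whose prefix contains 137.10.42.84:
  0.0.0.0/0 (default, matches everything) -> R17
  137.0.0.0/10 (137.0.0.0 - 137.63.255.255) -> R24
  137.0.0.0/12 (137.0.0.0 - 137.15.255.255) -> R5
  137.8.0.0/13 (137.8.0.0 - 137.15.255.255) -> R15
  137.10.42.0/23 (137.10.42.0 - 137.10.43.255) -> R13
More-specific entries that do NOT match:
  137.10.42.64/29 (137.10.42.64 - 137.10.42.71) does not contain 137.10.42.84
  137.10.42.0/27 (137.10.42.0 - 137.10.42.31) does not contain 137.10.42.84
  137.10.42.96/27 (137.10.42.96 - 137.10.42.127) does not contain 137.10.42.84
  137.10.170.0/24 (137.10.170.0 - 137.10.170.255) does not contain 137.10.42.84
Longest matching prefix is /23 -> next hop R13.

R13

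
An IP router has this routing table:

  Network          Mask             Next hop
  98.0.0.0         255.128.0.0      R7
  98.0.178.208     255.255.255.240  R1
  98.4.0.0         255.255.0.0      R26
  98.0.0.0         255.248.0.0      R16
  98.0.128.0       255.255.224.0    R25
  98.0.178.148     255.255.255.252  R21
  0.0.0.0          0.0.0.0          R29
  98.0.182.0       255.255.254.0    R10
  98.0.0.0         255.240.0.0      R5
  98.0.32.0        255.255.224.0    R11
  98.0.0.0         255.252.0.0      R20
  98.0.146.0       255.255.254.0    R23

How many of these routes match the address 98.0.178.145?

Prefixes containing 98.0.178.145:
  0.0.0.0/0 (default, matches everything)
  98.0.0.0/9 (98.0.0.0 - 98.127.255.255)
  98.0.0.0/12 (98.0.0.0 - 98.15.255.255)
  98.0.0.0/13 (98.0.0.0 - 98.7.255.255)
  98.0.0.0/14 (98.0.0.0 - 98.3.255.255)
Total matching entries: 5.

5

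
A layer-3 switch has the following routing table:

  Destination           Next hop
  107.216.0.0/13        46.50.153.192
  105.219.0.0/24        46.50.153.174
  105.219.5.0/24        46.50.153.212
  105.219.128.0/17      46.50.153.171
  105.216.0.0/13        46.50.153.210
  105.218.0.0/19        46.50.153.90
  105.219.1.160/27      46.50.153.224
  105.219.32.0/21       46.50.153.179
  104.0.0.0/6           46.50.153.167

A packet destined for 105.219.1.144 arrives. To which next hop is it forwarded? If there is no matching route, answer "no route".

Routes whose prefix contains 105.219.1.144:
  104.0.0.0/6 (104.0.0.0 - 107.255.255.255) -> 46.50.153.167
  105.216.0.0/13 (105.216.0.0 - 105.223.255.255) -> 46.50.153.210
More-specific entries that do NOT match:
  105.219.1.160/27 (105.219.1.160 - 105.219.1.191) does not contain 105.219.1.144
  105.219.0.0/24 (105.219.0.0 - 105.219.0.255) does not contain 105.219.1.144
  105.219.5.0/24 (105.219.5.0 - 105.219.5.255) does not contain 105.219.1.144
  105.219.32.0/21 (105.219.32.0 - 105.219.39.255) does not contain 105.219.1.144
  105.218.0.0/19 (105.218.0.0 - 105.218.31.255) does not contain 105.219.1.144
  105.219.128.0/17 (105.219.128.0 - 105.219.255.255) does not contain 105.219.1.144
Longest matching prefix is /13 -> next hop 46.50.153.210.

46.50.153.210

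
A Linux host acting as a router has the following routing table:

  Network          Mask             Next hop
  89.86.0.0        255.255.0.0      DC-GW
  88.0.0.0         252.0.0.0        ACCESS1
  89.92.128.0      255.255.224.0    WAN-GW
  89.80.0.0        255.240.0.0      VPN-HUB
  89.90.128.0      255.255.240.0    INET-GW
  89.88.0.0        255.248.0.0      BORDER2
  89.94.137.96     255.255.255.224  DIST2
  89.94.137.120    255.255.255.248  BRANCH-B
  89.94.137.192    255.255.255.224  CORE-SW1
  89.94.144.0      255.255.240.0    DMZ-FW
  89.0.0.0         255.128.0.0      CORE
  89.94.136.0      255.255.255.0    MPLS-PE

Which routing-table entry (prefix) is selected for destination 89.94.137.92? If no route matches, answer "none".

Entries matching 89.94.137.92:
  88.0.0.0/6 (88.0.0.0 - 91.255.255.255)
  89.0.0.0/9 (89.0.0.0 - 89.127.255.255)
  89.80.0.0/12 (89.80.0.0 - 89.95.255.255)
  89.88.0.0/13 (89.88.0.0 - 89.95.255.255)
Most specific is 89.88.0.0/13.

89.88.0.0/13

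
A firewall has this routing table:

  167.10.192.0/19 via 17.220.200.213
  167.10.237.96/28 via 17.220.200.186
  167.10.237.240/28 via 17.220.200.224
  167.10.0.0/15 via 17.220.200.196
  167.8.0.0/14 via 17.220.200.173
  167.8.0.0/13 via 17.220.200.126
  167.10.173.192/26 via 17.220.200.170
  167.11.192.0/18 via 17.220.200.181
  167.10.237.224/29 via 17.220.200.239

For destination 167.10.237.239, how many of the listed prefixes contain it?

Prefixes containing 167.10.237.239:
  167.8.0.0/13 (167.8.0.0 - 167.15.255.255)
  167.8.0.0/14 (167.8.0.0 - 167.11.255.255)
  167.10.0.0/15 (167.10.0.0 - 167.11.255.255)
Total matching entries: 3.

3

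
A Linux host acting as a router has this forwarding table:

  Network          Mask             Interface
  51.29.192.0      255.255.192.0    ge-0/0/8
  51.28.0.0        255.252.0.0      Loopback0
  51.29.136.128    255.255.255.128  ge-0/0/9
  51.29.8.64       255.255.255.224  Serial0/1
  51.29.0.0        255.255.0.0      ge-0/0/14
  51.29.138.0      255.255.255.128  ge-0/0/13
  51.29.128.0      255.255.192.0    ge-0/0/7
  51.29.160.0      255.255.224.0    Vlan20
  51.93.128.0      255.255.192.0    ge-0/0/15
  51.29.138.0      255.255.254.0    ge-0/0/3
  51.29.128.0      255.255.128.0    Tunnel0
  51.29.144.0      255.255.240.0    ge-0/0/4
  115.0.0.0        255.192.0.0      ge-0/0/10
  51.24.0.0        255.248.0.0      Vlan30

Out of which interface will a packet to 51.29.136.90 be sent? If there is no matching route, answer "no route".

ge-0/0/7

Routes whose prefix contains 51.29.136.90:
  51.24.0.0/13 (51.24.0.0 - 51.31.255.255) -> Vlan30
  51.28.0.0/14 (51.28.0.0 - 51.31.255.255) -> Loopback0
  51.29.0.0/16 (51.29.0.0 - 51.29.255.255) -> ge-0/0/14
  51.29.128.0/17 (51.29.128.0 - 51.29.255.255) -> Tunnel0
  51.29.128.0/18 (51.29.128.0 - 51.29.191.255) -> ge-0/0/7
More-specific entries that do NOT match:
  51.29.8.64/27 (51.29.8.64 - 51.29.8.95) does not contain 51.29.136.90
  51.29.136.128/25 (51.29.136.128 - 51.29.136.255) does not contain 51.29.136.90
  51.29.138.0/25 (51.29.138.0 - 51.29.138.127) does not contain 51.29.136.90
  51.29.138.0/23 (51.29.138.0 - 51.29.139.255) does not contain 51.29.136.90
  51.29.144.0/20 (51.29.144.0 - 51.29.159.255) does not contain 51.29.136.90
  51.29.160.0/19 (51.29.160.0 - 51.29.191.255) does not contain 51.29.136.90
Longest matching prefix is /18 -> interface ge-0/0/7.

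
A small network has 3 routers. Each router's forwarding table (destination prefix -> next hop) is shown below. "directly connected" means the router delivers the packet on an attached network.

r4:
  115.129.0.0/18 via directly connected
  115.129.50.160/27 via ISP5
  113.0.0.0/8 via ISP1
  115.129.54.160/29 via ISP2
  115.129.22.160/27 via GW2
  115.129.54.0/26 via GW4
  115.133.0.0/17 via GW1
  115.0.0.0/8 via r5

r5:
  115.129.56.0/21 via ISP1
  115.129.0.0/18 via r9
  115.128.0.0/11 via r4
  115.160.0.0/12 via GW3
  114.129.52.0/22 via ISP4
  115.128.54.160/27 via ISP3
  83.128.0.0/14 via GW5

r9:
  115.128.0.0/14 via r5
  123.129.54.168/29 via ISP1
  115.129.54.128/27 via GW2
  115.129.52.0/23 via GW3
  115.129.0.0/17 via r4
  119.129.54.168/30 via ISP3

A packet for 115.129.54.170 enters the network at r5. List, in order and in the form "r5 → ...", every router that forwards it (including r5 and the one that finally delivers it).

At r5: longest match for 115.129.54.170 is 115.129.0.0/18 -> r9
At r9: longest match for 115.129.54.170 is 115.129.0.0/17 -> r4
At r4: longest match for 115.129.54.170 is 115.129.0.0/18 -> directly connected

r5 → r9 → r4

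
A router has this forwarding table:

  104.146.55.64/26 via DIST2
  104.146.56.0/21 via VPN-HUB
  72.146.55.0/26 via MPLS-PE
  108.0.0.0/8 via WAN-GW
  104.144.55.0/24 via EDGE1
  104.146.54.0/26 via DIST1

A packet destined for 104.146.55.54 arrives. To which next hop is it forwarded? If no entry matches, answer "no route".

No entry's prefix contains 104.146.55.54; there is no default route.

no route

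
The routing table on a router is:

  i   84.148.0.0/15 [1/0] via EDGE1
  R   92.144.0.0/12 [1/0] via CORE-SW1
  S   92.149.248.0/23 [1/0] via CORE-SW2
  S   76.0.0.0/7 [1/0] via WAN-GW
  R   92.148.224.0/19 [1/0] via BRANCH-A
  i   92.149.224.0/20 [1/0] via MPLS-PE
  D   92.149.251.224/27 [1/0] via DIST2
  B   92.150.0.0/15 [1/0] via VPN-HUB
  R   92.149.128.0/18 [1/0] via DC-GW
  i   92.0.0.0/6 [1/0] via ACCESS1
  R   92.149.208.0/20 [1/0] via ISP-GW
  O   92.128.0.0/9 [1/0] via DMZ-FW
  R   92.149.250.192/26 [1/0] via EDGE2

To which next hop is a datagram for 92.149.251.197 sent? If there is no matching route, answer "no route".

Routes whose prefix contains 92.149.251.197:
  92.0.0.0/6 (92.0.0.0 - 95.255.255.255) -> ACCESS1
  92.128.0.0/9 (92.128.0.0 - 92.255.255.255) -> DMZ-FW
  92.144.0.0/12 (92.144.0.0 - 92.159.255.255) -> CORE-SW1
More-specific entries that do NOT match:
  92.149.251.224/27 (92.149.251.224 - 92.149.251.255) does not contain 92.149.251.197
  92.149.250.192/26 (92.149.250.192 - 92.149.250.255) does not contain 92.149.251.197
  92.149.248.0/23 (92.149.248.0 - 92.149.249.255) does not contain 92.149.251.197
  92.149.224.0/20 (92.149.224.0 - 92.149.239.255) does not contain 92.149.251.197
  92.149.208.0/20 (92.149.208.0 - 92.149.223.255) does not contain 92.149.251.197
  92.148.224.0/19 (92.148.224.0 - 92.148.255.255) does not contain 92.149.251.197
  92.149.128.0/18 (92.149.128.0 - 92.149.191.255) does not contain 92.149.251.197
  84.148.0.0/15 (84.148.0.0 - 84.149.255.255) does not contain 92.149.251.197
  92.150.0.0/15 (92.150.0.0 - 92.151.255.255) does not contain 92.149.251.197
Longest matching prefix is /12 -> next hop CORE-SW1.

CORE-SW1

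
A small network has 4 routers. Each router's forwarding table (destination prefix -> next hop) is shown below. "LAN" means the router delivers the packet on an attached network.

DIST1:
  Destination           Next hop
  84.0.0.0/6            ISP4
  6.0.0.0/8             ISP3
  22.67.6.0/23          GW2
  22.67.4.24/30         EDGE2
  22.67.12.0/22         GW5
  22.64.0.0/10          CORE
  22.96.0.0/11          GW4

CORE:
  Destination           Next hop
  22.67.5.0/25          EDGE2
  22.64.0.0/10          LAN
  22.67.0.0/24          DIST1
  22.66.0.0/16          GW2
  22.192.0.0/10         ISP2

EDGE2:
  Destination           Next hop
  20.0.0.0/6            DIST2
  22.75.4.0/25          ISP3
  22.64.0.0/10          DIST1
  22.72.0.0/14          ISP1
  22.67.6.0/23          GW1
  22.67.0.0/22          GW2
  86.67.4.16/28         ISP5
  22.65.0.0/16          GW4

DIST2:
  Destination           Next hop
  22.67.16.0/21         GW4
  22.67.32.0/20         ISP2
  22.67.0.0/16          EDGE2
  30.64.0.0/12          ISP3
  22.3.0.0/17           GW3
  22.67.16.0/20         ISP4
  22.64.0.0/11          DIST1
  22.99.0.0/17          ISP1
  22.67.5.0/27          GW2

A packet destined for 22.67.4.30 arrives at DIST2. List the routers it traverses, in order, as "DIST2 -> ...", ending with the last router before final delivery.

DIST2 -> EDGE2 -> DIST1 -> CORE

At DIST2: longest match for 22.67.4.30 is 22.67.0.0/16 -> EDGE2
At EDGE2: longest match for 22.67.4.30 is 22.64.0.0/10 -> DIST1
At DIST1: longest match for 22.67.4.30 is 22.64.0.0/10 -> CORE
At CORE: longest match for 22.67.4.30 is 22.64.0.0/10 -> LAN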